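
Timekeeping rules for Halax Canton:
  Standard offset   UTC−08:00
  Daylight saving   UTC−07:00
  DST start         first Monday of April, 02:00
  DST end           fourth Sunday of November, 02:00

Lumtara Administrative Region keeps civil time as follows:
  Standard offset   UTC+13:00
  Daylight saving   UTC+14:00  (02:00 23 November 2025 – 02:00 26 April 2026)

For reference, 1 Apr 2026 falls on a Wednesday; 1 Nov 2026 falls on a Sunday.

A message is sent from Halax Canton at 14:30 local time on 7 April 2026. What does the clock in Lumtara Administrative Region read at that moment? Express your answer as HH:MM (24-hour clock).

1 April 2026 is a Wednesday, so the first Monday is April 6.
1 November 2026 is a Sunday, so the first Sunday is November 1 and the fourth is November 22.
Daylight saving runs 6 April – 22 November; 7 April 2026 is inside that window, so Halax Canton is at UTC−07:00.
14:30 Halax Canton + 7h = 21:30 UTC.
At the standard offset (UTC+13:00), 21:30 UTC + 13h = 10:30 Lumtara Administrative Region standard time (rolling into the next day, 8 April 2026).
Daylight saving runs 23 November 2025 – 26 April 2026; the standard-time date in Lumtara Administrative Region, 8 April 2026, is inside that window, so Lumtara Administrative Region is at UTC+14:00.
21:30 UTC + 14h = 11:30 Lumtara Administrative Region (rolling into the next day, 8 April 2026).

11:30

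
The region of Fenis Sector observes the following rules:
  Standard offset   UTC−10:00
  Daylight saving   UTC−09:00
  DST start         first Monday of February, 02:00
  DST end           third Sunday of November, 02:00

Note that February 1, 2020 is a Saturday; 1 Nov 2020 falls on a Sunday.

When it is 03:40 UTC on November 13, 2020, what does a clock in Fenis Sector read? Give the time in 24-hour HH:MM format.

18:40

1 February 2020 is a Saturday, so the first Monday is February 3.
1 November 2020 is a Sunday, so the first Sunday is November 1 and the third is November 15.
At the standard offset (UTC−10:00), 03:40 UTC − 10h = 17:40 Fenis Sector standard time (rolling into the previous day, 12 November 2020).
Daylight saving runs 3 February – 15 November; the standard-time date in Fenis Sector, November 12, 2020, is inside that window, so Fenis Sector is at UTC−09:00.
03:40 UTC − 9h = 18:40 local (rolling into the previous day, 12 November 2020).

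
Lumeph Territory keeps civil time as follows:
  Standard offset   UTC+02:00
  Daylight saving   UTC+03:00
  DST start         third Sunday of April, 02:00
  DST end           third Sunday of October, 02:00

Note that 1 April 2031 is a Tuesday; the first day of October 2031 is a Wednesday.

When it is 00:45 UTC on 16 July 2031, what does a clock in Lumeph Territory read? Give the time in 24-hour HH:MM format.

1 April 2031 is a Tuesday, so the first Sunday is April 6 and the third is April 20.
1 October 2031 is a Wednesday, so the first Sunday is October 5 and the third is October 19.
At the standard offset (UTC+02:00), 00:45 UTC + 2h = 02:45 Lumeph Territory standard time.
Daylight saving runs 20 April – 19 October; the standard-time date in Lumeph Territory, 16 July 2031, is inside that window, so Lumeph Territory is at UTC+03:00.
00:45 UTC + 3h = 03:45 local.

03:45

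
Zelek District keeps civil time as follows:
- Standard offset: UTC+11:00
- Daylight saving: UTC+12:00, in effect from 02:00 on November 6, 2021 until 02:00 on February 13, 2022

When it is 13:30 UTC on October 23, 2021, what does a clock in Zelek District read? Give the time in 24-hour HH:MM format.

At the standard offset (UTC+11:00), 13:30 UTC + 11h = 00:30 Zelek District standard time (rolling into the next day, 24 October 2021).
The standard-time date in Zelek District, October 24, 2021, does not fall between 6 November 2021 and 13 February 2022, so daylight saving is not in effect and Zelek District is at UTC+11:00.
13:30 UTC + 11h = 00:30 local (rolling into the next day, 24 October 2021).

00:30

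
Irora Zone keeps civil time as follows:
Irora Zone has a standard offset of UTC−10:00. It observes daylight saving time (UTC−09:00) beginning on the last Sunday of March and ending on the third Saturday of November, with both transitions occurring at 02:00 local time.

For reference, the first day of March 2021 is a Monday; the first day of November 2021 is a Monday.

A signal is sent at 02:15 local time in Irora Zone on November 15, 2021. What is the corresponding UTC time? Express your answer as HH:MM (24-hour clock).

1 March 2021 is a Monday, so Sundays fall on 7, 14, 21, 28; the last is March 28.
1 November 2021 is a Monday, so the first Saturday is November 6 and the third is November 20.
November 15, 2021 lies within the daylight-saving period (28 March – 20 November), so Irora Zone is on daylight time, UTC−09:00.
02:15 local + 9h = 11:15 UTC.

11:15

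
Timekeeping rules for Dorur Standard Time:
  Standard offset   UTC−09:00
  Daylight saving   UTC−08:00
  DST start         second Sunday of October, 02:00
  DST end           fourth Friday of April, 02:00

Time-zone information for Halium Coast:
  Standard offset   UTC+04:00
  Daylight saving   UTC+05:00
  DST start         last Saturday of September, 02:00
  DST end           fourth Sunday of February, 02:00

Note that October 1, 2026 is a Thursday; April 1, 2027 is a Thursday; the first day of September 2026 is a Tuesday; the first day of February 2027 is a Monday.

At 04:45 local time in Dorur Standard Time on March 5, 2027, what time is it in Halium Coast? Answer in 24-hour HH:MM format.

16:45

1 October 2026 is a Thursday, so the first Sunday is October 4 and the second is October 11.
1 April 2027 is a Thursday, so the first Friday is April 2 and the fourth is April 23.
Daylight saving runs 11 October 2026 – 23 April 2027; March 5, 2027 is inside that window, so Dorur Standard Time is at UTC−08:00.
04:45 Dorur Standard Time + 8h = 12:45 UTC.
1 September 2026 is a Tuesday, so Saturdays fall on 5, 12, 19, 26; the last is September 26.
1 February 2027 is a Monday, so the first Sunday is February 7 and the fourth is February 28.
At the standard offset (UTC+04:00), 12:45 UTC + 4h = 16:45 Halium Coast standard time.
The standard-time date in Halium Coast, March 5, 2027, is outside the daylight-saving period (26 September 2026 – 28 February 2027), so Halium Coast is on standard time, UTC+04:00.
12:45 UTC + 4h = 16:45 Halium Coast.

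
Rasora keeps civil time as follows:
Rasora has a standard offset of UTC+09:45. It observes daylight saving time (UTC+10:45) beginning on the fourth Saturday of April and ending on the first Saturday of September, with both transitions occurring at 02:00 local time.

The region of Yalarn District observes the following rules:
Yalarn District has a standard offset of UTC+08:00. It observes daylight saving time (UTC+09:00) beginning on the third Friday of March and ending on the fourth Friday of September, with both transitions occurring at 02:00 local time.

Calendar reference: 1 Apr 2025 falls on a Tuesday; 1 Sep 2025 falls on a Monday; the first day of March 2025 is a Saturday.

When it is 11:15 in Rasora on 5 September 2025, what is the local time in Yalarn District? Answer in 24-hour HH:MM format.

1 April 2025 is a Tuesday, so the first Saturday is April 5 and the fourth is April 26.
1 September 2025 is a Monday, so the first Saturday is September 6.
Daylight saving runs 26 April – 6 September; 5 September 2025 is inside that window, so Rasora is at UTC+10:45.
11:15 Rasora − 10h45m = 00:30 UTC.
1 March 2025 is a Saturday, so the first Friday is March 7 and the third is March 21.
1 September 2025 is a Monday, so the first Friday is September 5 and the fourth is September 26.
At the standard offset (UTC+08:00), 00:30 UTC + 8h = 08:30 Yalarn District standard time.
The standard-time date in Yalarn District, 5 September 2025, lies within the daylight-saving period (21 March – 26 September), so Yalarn District is on daylight time, UTC+09:00.
00:30 UTC + 9h = 09:30 Yalarn District.

09:30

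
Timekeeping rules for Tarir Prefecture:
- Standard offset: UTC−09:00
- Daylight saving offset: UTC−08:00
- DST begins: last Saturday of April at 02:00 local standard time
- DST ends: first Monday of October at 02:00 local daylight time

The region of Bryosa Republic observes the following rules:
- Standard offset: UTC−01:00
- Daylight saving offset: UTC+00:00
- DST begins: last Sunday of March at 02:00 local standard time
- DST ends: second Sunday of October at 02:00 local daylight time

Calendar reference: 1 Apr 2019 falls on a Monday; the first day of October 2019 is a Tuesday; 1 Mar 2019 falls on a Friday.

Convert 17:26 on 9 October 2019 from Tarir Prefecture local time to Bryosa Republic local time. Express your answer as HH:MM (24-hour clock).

1 April 2019 is a Monday, so Saturdays fall on 6, 13, 20, 27; the last is April 27.
1 October 2019 is a Tuesday, so the first Monday is October 7.
9 October 2019 does not fall between 27 April and 7 October, so daylight saving is not in effect and Tarir Prefecture is at UTC−09:00.
17:26 Tarir Prefecture + 9h = 02:26 UTC (rolling into the next day, 10 October 2019).
1 March 2019 is a Friday, so Sundays fall on 3, 10, 17, 24, 31; the last is March 31.
1 October 2019 is a Tuesday, so the first Sunday is October 6 and the second is October 13.
At the standard offset (UTC−01:00), 02:26 UTC − 1h = 01:26 Bryosa Republic standard time.
Daylight saving runs 31 March – 13 October; the standard-time date in Bryosa Republic, 10 October 2019, is inside that window, so Bryosa Republic is at UTC+00:00.
02:26 UTC + 0h = 02:26 Bryosa Republic.

02:26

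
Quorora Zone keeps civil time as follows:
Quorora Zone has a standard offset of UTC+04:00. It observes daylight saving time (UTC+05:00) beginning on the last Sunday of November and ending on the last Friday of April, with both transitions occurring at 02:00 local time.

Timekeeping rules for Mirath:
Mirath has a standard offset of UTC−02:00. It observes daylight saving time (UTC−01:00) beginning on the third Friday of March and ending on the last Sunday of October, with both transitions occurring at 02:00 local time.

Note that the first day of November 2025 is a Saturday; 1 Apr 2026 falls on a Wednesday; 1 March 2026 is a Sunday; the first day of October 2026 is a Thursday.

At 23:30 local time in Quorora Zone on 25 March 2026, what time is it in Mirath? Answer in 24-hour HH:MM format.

17:30

1 November 2025 is a Saturday, so Sundays fall on 2, 9, 16, 23, 30; the last is November 30.
1 April 2026 is a Wednesday, so Fridays fall on 3, 10, 17, 24; the last is April 24.
25 March 2026 lies within the daylight-saving period (30 November 2025 – 24 April 2026), so Quorora Zone is on daylight time, UTC+05:00.
23:30 Quorora Zone − 5h = 18:30 UTC.
1 March 2026 is a Sunday, so the first Friday is March 6 and the third is March 20.
1 October 2026 is a Thursday, so Sundays fall on 4, 11, 18, 25; the last is October 25.
At the standard offset (UTC−02:00), 18:30 UTC − 2h = 16:30 Mirath standard time.
The standard-time date in Mirath, 25 March 2026, lies within the daylight-saving period (20 March – 25 October), so Mirath is on daylight time, UTC−01:00.
18:30 UTC − 1h = 17:30 Mirath.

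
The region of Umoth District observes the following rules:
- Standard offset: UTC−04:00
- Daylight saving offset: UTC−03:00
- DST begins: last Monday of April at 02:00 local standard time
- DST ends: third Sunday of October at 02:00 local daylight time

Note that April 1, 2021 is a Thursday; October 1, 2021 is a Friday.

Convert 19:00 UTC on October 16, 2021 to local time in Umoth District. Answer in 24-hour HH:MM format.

16:00

1 April 2021 is a Thursday, so Mondays fall on 5, 12, 19, 26; the last is April 26.
1 October 2021 is a Friday, so the first Sunday is October 3 and the third is October 17.
At the standard offset (UTC−04:00), 19:00 UTC − 4h = 15:00 Umoth District standard time.
The standard-time date in Umoth District, October 16, 2021, lies within the daylight-saving period (26 April – 17 October), so Umoth District is on daylight time, UTC−03:00.
19:00 UTC − 3h = 16:00 local.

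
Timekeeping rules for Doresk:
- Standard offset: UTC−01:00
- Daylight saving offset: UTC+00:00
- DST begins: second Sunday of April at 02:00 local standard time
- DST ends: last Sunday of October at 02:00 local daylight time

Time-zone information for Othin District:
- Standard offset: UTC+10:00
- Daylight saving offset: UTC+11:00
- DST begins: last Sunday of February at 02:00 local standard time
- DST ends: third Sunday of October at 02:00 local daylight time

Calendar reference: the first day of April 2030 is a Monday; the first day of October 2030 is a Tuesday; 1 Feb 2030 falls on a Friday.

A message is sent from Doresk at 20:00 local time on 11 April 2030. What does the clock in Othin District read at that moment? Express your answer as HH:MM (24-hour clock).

08:00

1 April 2030 is a Monday, so the first Sunday is April 7 and the second is April 14.
1 October 2030 is a Tuesday, so Sundays fall on 6, 13, 20, 27; the last is October 27.
11 April 2030 is outside the daylight-saving period (14 April – 27 October), so Doresk is on standard time, UTC−01:00.
20:00 Doresk + 1h = 21:00 UTC.
1 February 2030 is a Friday, so Sundays fall on 3, 10, 17, 24; the last is February 24.
1 October 2030 is a Tuesday, so the first Sunday is October 6 and the third is October 20.
At the standard offset (UTC+10:00), 21:00 UTC + 10h = 07:00 Othin District standard time (rolling into the next day, 12 April 2030).
Daylight saving runs 24 February – 20 October; the standard-time date in Othin District, 12 April 2030, is inside that window, so Othin District is at UTC+11:00.
21:00 UTC + 11h = 08:00 Othin District (rolling into the next day, 12 April 2030).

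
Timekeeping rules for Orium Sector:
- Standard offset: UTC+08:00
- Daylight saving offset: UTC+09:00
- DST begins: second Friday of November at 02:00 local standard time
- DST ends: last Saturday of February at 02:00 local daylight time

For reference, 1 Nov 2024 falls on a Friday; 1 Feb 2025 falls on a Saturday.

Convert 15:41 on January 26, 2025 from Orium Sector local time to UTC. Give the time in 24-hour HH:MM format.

1 November 2024 is a Friday, so the first Friday is November 1 and the second is November 8.
1 February 2025 is a Saturday, so Saturdays fall on 1, 8, 15, 22; the last is February 22.
January 26, 2025 lies within the daylight-saving period (8 November 2024 – 22 February 2025), so Orium Sector is on daylight time, UTC+09:00.
15:41 local − 9h = 06:41 UTC.

06:41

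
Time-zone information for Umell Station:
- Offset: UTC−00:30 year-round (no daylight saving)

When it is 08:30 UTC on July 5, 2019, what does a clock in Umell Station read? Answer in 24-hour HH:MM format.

08:00

Umell Station stays on UTC−00:30 all year.
08:30 UTC − 0h30m = 08:00 local.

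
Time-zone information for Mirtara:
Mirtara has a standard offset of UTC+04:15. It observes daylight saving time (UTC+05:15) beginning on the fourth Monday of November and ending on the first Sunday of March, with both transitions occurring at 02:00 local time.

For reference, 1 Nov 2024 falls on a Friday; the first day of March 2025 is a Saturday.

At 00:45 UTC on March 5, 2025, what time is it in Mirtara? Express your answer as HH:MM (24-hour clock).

1 November 2024 is a Friday, so the first Monday is November 4 and the fourth is November 25.
1 March 2025 is a Saturday, so the first Sunday is March 2.
At the standard offset (UTC+04:15), 00:45 UTC + 4h15m = 05:00 Mirtara standard time.
The standard-time date in Mirtara, March 5, 2025, is outside the daylight-saving period (25 November 2024 – 2 March 2025), so Mirtara is on standard time, UTC+04:15.
00:45 UTC + 4h15m = 05:00 local.

05:00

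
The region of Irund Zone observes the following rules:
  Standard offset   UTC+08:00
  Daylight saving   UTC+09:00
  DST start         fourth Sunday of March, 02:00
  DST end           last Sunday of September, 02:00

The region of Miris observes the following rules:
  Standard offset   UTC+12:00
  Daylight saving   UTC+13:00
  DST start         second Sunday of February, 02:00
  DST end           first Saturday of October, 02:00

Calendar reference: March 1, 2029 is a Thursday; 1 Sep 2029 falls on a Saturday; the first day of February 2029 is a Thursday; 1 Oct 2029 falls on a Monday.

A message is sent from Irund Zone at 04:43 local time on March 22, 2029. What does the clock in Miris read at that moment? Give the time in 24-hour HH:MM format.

1 March 2029 is a Thursday, so the first Sunday is March 4 and the fourth is March 25.
1 September 2029 is a Saturday, so Sundays fall on 2, 9, 16, 23, 30; the last is September 30.
March 22, 2029 does not fall between 25 March and 30 September, so daylight saving is not in effect and Irund Zone is at UTC+08:00.
04:43 Irund Zone − 8h = 20:43 UTC (rolling into the previous day, 21 March 2029).
1 February 2029 is a Thursday, so the first Sunday is February 4 and the second is February 11.
1 October 2029 is a Monday, so the first Saturday is October 6.
At the standard offset (UTC+12:00), 20:43 UTC + 12h = 08:43 Miris standard time (rolling into the next day, 22 March 2029).
The standard-time date in Miris, March 22, 2029, lies within the daylight-saving period (11 February – 6 October), so Miris is on daylight time, UTC+13:00.
20:43 UTC + 13h = 09:43 Miris (rolling into the next day, 22 March 2029).

09:43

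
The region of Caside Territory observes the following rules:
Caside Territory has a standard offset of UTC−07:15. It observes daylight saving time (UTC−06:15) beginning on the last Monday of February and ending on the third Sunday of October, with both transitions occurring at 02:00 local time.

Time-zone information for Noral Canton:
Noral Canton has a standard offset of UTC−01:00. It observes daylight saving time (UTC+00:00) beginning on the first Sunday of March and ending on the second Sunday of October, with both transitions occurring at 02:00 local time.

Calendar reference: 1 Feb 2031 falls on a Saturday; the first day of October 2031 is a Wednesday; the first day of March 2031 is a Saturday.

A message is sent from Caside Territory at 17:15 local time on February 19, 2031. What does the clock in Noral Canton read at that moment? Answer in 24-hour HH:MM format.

1 February 2031 is a Saturday, so Mondays fall on 3, 10, 17, 24; the last is February 24.
1 October 2031 is a Wednesday, so the first Sunday is October 5 and the third is October 19.
February 19, 2031 does not fall between 24 February and 19 October, so daylight saving is not in effect and Caside Territory is at UTC−07:15.
17:15 Caside Territory + 7h15m = 00:30 UTC (rolling into the next day, 20 February 2031).
1 March 2031 is a Saturday, so the first Sunday is March 2.
1 October 2031 is a Wednesday, so the first Sunday is October 5 and the second is October 12.
At the standard offset (UTC−01:00), 00:30 UTC − 1h = 23:30 Noral Canton standard time (rolling into the previous day, 19 February 2031).
Daylight saving runs 2 March – 12 October; the standard-time date in Noral Canton, February 19, 2031, is outside that window, so Noral Canton is on standard time at UTC−01:00.
00:30 UTC − 1h = 23:30 Noral Canton (rolling into the previous day, 19 February 2031).

23:30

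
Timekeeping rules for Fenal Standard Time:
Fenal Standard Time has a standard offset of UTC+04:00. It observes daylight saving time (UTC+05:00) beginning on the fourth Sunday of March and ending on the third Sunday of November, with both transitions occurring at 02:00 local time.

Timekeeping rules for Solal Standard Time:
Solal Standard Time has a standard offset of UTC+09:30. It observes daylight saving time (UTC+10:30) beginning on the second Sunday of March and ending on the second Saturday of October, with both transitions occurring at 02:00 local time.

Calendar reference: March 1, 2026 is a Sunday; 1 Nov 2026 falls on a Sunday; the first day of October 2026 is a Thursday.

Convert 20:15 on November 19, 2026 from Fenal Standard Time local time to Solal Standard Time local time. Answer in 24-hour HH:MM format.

1 March 2026 is a Sunday, so the first Sunday is March 1 and the fourth is March 22.
1 November 2026 is a Sunday, so the first Sunday is November 1 and the third is November 15.
November 19, 2026 is outside the daylight-saving period (22 March – 15 November), so Fenal Standard Time is on standard time, UTC+04:00.
20:15 Fenal Standard Time − 4h = 16:15 UTC.
1 March 2026 is a Sunday, so the first Sunday is March 1 and the second is March 8.
1 October 2026 is a Thursday, so the first Saturday is October 3 and the second is October 10.
At the standard offset (UTC+09:30), 16:15 UTC + 9h30m = 01:45 Solal Standard Time standard time (rolling into the next day, 20 November 2026).
The standard-time date in Solal Standard Time, November 20, 2026, is outside the daylight-saving period (8 March – 10 October), so Solal Standard Time is on standard time, UTC+09:30.
16:15 UTC + 9h30m = 01:45 Solal Standard Time (rolling into the next day, 20 November 2026).

01:45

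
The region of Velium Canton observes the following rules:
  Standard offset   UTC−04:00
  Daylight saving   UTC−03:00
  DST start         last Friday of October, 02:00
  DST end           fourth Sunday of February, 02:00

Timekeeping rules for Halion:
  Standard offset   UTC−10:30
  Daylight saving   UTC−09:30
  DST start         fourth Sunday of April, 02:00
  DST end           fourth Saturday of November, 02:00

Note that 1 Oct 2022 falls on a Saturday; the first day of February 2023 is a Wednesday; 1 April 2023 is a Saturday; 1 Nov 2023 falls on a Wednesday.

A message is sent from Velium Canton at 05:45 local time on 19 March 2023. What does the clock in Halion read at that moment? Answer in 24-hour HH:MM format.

23:15

1 October 2022 is a Saturday, so Fridays fall on 7, 14, 21, 28; the last is October 28.
1 February 2023 is a Wednesday, so the first Sunday is February 5 and the fourth is February 26.
Daylight saving runs 28 October 2022 – 26 February 2023; 19 March 2023 is outside that window, so Velium Canton is on standard time at UTC−04:00.
05:45 Velium Canton + 4h = 09:45 UTC.
1 April 2023 is a Saturday, so the first Sunday is April 2 and the fourth is April 23.
1 November 2023 is a Wednesday, so the first Saturday is November 4 and the fourth is November 25.
At the standard offset (UTC−10:30), 09:45 UTC − 10h30m = 23:15 Halion standard time (rolling into the previous day, 18 March 2023).
Daylight saving runs 23 April – 25 November; the standard-time date in Halion, 18 March 2023, is outside that window, so Halion is on standard time at UTC−10:30.
09:45 UTC − 10h30m = 23:15 Halion (rolling into the previous day, 18 March 2023).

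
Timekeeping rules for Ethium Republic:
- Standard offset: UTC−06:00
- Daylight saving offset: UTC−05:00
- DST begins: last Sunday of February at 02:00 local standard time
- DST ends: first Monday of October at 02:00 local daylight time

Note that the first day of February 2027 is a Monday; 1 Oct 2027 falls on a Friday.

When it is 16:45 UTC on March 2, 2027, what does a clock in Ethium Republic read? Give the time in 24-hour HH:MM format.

11:45

1 February 2027 is a Monday, so Sundays fall on 7, 14, 21, 28; the last is February 28.
1 October 2027 is a Friday, so the first Monday is October 4.
At the standard offset (UTC−06:00), 16:45 UTC − 6h = 10:45 Ethium Republic standard time.
The standard-time date in Ethium Republic, March 2, 2027, lies within the daylight-saving period (28 February – 4 October), so Ethium Republic is on daylight time, UTC−05:00.
16:45 UTC − 5h = 11:45 local.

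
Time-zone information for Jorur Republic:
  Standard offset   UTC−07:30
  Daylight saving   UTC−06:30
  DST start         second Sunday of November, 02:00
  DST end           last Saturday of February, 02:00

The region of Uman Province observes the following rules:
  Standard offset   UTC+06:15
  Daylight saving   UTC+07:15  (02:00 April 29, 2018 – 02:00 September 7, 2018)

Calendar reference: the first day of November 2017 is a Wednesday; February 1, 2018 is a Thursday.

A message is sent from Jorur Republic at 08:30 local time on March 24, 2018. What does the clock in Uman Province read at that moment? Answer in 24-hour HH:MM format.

22:15

1 November 2017 is a Wednesday, so the first Sunday is November 5 and the second is November 12.
1 February 2018 is a Thursday, so Saturdays fall on 3, 10, 17, 24; the last is February 24.
March 24, 2018 is outside the daylight-saving period (12 November 2017 – 24 February 2018), so Jorur Republic is on standard time, UTC−07:30.
08:30 Jorur Republic + 7h30m = 16:00 UTC.
At the standard offset (UTC+06:15), 16:00 UTC + 6h15m = 22:15 Uman Province standard time.
The standard-time date in Uman Province, March 24, 2018, is outside the daylight-saving period (29 April – 7 September), so Uman Province is on standard time, UTC+06:15.
16:00 UTC + 6h15m = 22:15 Uman Province.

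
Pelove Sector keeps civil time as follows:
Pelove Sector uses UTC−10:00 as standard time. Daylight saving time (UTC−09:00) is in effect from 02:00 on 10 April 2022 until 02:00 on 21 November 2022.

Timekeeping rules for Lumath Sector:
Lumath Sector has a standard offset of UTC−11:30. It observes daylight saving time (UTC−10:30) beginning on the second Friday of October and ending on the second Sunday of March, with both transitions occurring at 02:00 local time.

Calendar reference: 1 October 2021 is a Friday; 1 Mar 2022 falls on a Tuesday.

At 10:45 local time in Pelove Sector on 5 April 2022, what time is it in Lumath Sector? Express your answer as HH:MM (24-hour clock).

09:15

5 April 2022 does not fall between 10 April and 21 November, so daylight saving is not in effect and Pelove Sector is at UTC−10:00.
10:45 Pelove Sector + 10h = 20:45 UTC.
1 October 2021 is a Friday, so the first Friday is October 1 and the second is October 8.
1 March 2022 is a Tuesday, so the first Sunday is March 6 and the second is March 13.
At the standard offset (UTC−11:30), 20:45 UTC − 11h30m = 09:15 Lumath Sector standard time.
The standard-time date in Lumath Sector, 5 April 2022, does not fall between 8 October 2021 and 13 March 2022, so daylight saving is not in effect and Lumath Sector is at UTC−11:30.
20:45 UTC − 11h30m = 09:15 Lumath Sector.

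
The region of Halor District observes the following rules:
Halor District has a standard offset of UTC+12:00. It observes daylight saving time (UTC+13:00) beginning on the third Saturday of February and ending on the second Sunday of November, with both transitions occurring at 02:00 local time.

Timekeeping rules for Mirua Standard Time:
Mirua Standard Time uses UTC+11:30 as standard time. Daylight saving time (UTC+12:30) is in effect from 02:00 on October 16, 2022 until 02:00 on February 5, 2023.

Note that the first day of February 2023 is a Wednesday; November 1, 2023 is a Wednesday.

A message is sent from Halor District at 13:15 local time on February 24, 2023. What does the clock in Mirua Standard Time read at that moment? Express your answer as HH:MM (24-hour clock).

11:45

1 February 2023 is a Wednesday, so the first Saturday is February 4 and the third is February 18.
1 November 2023 is a Wednesday, so the first Sunday is November 5 and the second is November 12.
Daylight saving runs 18 February – 12 November; February 24, 2023 is inside that window, so Halor District is at UTC+13:00.
13:15 Halor District − 13h = 00:15 UTC.
At the standard offset (UTC+11:30), 00:15 UTC + 11h30m = 11:45 Mirua Standard Time standard time.
The standard-time date in Mirua Standard Time, February 24, 2023, does not fall between 16 October 2022 and 5 February 2023, so daylight saving is not in effect and Mirua Standard Time is at UTC+11:30.
00:15 UTC + 11h30m = 11:45 Mirua Standard Time.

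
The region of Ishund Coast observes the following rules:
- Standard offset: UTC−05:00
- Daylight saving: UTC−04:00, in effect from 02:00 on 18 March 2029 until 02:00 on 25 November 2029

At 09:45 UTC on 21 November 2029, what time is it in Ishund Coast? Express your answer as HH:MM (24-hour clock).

At the standard offset (UTC−05:00), 09:45 UTC − 5h = 04:45 Ishund Coast standard time.
The standard-time date in Ishund Coast, 21 November 2029, falls between 18 March and 25 November, so daylight saving is in effect and Ishund Coast is at UTC−04:00.
09:45 UTC − 4h = 05:45 local.

05:45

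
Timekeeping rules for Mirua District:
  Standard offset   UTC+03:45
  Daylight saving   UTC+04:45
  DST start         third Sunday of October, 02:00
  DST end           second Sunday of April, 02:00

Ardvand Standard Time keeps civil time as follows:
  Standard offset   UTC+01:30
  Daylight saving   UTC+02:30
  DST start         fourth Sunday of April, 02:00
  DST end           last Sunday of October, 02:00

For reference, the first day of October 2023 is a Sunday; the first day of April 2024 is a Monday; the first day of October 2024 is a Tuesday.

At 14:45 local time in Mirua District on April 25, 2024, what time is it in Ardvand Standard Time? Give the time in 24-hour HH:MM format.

12:30

1 October 2023 is a Sunday, so the first Sunday is October 1 and the third is October 15.
1 April 2024 is a Monday, so the first Sunday is April 7 and the second is April 14.
April 25, 2024 does not fall between 15 October 2023 and 14 April 2024, so daylight saving is not in effect and Mirua District is at UTC+03:45.
14:45 Mirua District − 3h45m = 11:00 UTC.
1 April 2024 is a Monday, so the first Sunday is April 7 and the fourth is April 28.
1 October 2024 is a Tuesday, so Sundays fall on 6, 13, 20, 27; the last is October 27.
At the standard offset (UTC+01:30), 11:00 UTC + 1h30m = 12:30 Ardvand Standard Time standard time.
Daylight saving runs 28 April – 27 October; the standard-time date in Ardvand Standard Time, April 25, 2024, is outside that window, so Ardvand Standard Time is on standard time at UTC+01:30.
11:00 UTC + 1h30m = 12:30 Ardvand Standard Time.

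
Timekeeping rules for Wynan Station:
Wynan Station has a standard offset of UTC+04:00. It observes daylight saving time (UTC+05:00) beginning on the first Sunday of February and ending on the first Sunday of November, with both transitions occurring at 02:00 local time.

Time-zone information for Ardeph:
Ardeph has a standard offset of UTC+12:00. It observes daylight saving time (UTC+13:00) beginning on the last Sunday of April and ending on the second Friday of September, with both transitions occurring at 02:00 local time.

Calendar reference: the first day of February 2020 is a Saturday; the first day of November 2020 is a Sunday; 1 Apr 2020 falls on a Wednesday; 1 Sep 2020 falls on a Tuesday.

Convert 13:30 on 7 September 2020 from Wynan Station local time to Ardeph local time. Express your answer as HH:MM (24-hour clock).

21:30

1 February 2020 is a Saturday, so the first Sunday is February 2.
1 November 2020 is a Sunday, so the first Sunday is November 1.
Daylight saving runs 2 February – 1 November; 7 September 2020 is inside that window, so Wynan Station is at UTC+05:00.
13:30 Wynan Station − 5h = 08:30 UTC.
1 April 2020 is a Wednesday, so Sundays fall on 5, 12, 19, 26; the last is April 26.
1 September 2020 is a Tuesday, so the first Friday is September 4 and the second is September 11.
At the standard offset (UTC+12:00), 08:30 UTC + 12h = 20:30 Ardeph standard time.
The standard-time date in Ardeph, 7 September 2020, lies within the daylight-saving period (26 April – 11 September), so Ardeph is on daylight time, UTC+13:00.
08:30 UTC + 13h = 21:30 Ardeph.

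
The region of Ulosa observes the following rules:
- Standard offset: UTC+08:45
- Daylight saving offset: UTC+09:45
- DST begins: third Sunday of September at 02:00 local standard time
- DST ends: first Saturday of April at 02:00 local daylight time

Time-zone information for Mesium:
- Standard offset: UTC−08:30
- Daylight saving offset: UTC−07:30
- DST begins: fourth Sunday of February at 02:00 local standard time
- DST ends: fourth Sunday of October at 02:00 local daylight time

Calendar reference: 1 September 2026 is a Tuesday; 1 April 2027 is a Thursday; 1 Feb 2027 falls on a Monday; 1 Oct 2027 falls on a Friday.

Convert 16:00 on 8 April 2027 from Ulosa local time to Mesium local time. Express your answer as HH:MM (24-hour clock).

1 September 2026 is a Tuesday, so the first Sunday is September 6 and the third is September 20.
1 April 2027 is a Thursday, so the first Saturday is April 3.
8 April 2027 does not fall between 20 September 2026 and 3 April 2027, so daylight saving is not in effect and Ulosa is at UTC+08:45.
16:00 Ulosa − 8h45m = 07:15 UTC.
1 February 2027 is a Monday, so the first Sunday is February 7 and the fourth is February 28.
1 October 2027 is a Friday, so the first Sunday is October 3 and the fourth is October 24.
At the standard offset (UTC−08:30), 07:15 UTC − 8h30m = 22:45 Mesium standard time (rolling into the previous day, 7 April 2027).
The standard-time date in Mesium, 7 April 2027, lies within the daylight-saving period (28 February – 24 October), so Mesium is on daylight time, UTC−07:30.
07:15 UTC − 7h30m = 23:45 Mesium (rolling into the previous day, 7 April 2027).

23:45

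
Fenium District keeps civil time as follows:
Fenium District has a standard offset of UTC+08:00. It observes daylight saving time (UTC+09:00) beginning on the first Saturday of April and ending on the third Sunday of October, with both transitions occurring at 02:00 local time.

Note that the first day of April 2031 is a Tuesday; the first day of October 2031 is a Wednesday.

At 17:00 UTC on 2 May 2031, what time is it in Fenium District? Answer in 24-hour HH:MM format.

02:00

1 April 2031 is a Tuesday, so the first Saturday is April 5.
1 October 2031 is a Wednesday, so the first Sunday is October 5 and the third is October 19.
At the standard offset (UTC+08:00), 17:00 UTC + 8h = 01:00 Fenium District standard time (rolling into the next day, 3 May 2031).
The standard-time date in Fenium District, 3 May 2031, falls between 5 April and 19 October, so daylight saving is in effect and Fenium District is at UTC+09:00.
17:00 UTC + 9h = 02:00 local (rolling into the next day, 3 May 2031).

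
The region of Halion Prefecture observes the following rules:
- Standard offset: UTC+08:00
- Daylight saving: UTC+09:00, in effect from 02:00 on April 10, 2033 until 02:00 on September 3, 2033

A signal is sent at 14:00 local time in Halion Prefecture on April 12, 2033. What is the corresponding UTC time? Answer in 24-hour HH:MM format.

05:00

April 12, 2033 lies within the daylight-saving period (10 April – 3 September), so Halion Prefecture is on daylight time, UTC+09:00.
14:00 local − 9h = 05:00 UTC.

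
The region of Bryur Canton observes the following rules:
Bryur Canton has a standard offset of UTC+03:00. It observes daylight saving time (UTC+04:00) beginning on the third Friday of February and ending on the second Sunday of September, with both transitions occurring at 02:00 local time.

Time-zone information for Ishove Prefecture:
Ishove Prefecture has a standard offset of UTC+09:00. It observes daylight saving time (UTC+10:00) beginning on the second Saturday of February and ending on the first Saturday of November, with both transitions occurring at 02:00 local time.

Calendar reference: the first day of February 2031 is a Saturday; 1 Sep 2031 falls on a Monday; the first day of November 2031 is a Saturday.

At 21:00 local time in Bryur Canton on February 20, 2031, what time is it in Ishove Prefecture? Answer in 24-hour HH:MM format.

1 February 2031 is a Saturday, so the first Friday is February 7 and the third is February 21.
1 September 2031 is a Monday, so the first Sunday is September 7 and the second is September 14.
Daylight saving runs 21 February – 14 September; February 20, 2031 is outside that window, so Bryur Canton is on standard time at UTC+03:00.
21:00 Bryur Canton − 3h = 18:00 UTC.
1 February 2031 is a Saturday, so the first Saturday is February 1 and the second is February 8.
1 November 2031 is a Saturday, so the first Saturday is November 1.
At the standard offset (UTC+09:00), 18:00 UTC + 9h = 03:00 Ishove Prefecture standard time (rolling into the next day, 21 February 2031).
The standard-time date in Ishove Prefecture, February 21, 2031, falls between 8 February and 1 November, so daylight saving is in effect and Ishove Prefecture is at UTC+10:00.
18:00 UTC + 10h = 04:00 Ishove Prefecture (rolling into the next day, 21 February 2031).

04:00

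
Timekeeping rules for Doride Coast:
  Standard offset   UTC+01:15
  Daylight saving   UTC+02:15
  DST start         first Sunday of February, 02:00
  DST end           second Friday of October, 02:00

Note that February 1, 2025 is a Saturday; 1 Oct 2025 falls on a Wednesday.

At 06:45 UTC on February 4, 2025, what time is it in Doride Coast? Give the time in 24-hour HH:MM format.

1 February 2025 is a Saturday, so the first Sunday is February 2.
1 October 2025 is a Wednesday, so the first Friday is October 3 and the second is October 10.
At the standard offset (UTC+01:15), 06:45 UTC + 1h15m = 08:00 Doride Coast standard time.
Daylight saving runs 2 February – 10 October; the standard-time date in Doride Coast, February 4, 2025, is inside that window, so Doride Coast is at UTC+02:15.
06:45 UTC + 2h15m = 09:00 local.

09:00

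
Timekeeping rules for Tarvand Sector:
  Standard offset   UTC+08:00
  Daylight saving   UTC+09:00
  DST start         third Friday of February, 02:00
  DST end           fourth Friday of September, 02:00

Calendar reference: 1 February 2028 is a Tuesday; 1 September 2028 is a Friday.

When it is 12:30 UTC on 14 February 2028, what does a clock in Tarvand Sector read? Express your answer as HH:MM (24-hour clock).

20:30

1 February 2028 is a Tuesday, so the first Friday is February 4 and the third is February 18.
1 September 2028 is a Friday, so the first Friday is September 1 and the fourth is September 22.
At the standard offset (UTC+08:00), 12:30 UTC + 8h = 20:30 Tarvand Sector standard time.
The standard-time date in Tarvand Sector, 14 February 2028, does not fall between 18 February and 22 September, so daylight saving is not in effect and Tarvand Sector is at UTC+08:00.
12:30 UTC + 8h = 20:30 local.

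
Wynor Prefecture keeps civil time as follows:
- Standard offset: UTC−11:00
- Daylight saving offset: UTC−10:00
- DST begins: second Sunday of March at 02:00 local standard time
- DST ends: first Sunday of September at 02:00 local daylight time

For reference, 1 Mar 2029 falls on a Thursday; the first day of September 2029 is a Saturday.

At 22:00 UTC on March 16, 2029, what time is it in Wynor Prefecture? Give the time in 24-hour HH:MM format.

12:00

1 March 2029 is a Thursday, so the first Sunday is March 4 and the second is March 11.
1 September 2029 is a Saturday, so the first Sunday is September 2.
At the standard offset (UTC−11:00), 22:00 UTC − 11h = 11:00 Wynor Prefecture standard time.
The standard-time date in Wynor Prefecture, March 16, 2029, lies within the daylight-saving period (11 March – 2 September), so Wynor Prefecture is on daylight time, UTC−10:00.
22:00 UTC − 10h = 12:00 local.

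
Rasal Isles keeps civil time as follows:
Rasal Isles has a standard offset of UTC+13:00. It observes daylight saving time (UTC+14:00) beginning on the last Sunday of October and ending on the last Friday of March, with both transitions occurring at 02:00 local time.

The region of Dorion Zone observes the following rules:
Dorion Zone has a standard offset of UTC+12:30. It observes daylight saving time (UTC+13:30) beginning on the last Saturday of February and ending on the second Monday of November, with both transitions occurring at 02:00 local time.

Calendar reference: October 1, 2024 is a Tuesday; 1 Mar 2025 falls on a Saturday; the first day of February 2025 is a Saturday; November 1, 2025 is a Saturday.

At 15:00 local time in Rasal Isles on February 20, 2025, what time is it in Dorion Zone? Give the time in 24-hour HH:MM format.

13:30

1 October 2024 is a Tuesday, so Sundays fall on 6, 13, 20, 27; the last is October 27.
1 March 2025 is a Saturday, so Fridays fall on 7, 14, 21, 28; the last is March 28.
February 20, 2025 lies within the daylight-saving period (27 October 2024 – 28 March 2025), so Rasal Isles is on daylight time, UTC+14:00.
15:00 Rasal Isles − 14h = 01:00 UTC.
1 February 2025 is a Saturday, so Saturdays fall on 1, 8, 15, 22; the last is February 22.
1 November 2025 is a Saturday, so the first Monday is November 3 and the second is November 10.
At the standard offset (UTC+12:30), 01:00 UTC + 12h30m = 13:30 Dorion Zone standard time.
Daylight saving runs 22 February – 10 November; the standard-time date in Dorion Zone, February 20, 2025, is outside that window, so Dorion Zone is on standard time at UTC+12:30.
01:00 UTC + 12h30m = 13:30 Dorion Zone.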